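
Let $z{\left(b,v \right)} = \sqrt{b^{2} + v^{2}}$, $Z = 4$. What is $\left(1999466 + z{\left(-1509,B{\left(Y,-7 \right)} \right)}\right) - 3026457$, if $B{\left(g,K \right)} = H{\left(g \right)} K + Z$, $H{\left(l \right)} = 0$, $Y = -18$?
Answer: $-1026991 + \sqrt{2277097} \approx -1.0255 \cdot 10^{6}$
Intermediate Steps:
$B{\left(g,K \right)} = 4$ ($B{\left(g,K \right)} = 0 K + 4 = 0 + 4 = 4$)
$\left(1999466 + z{\left(-1509,B{\left(Y,-7 \right)} \right)}\right) - 3026457 = \left(1999466 + \sqrt{\left(-1509\right)^{2} + 4^{2}}\right) - 3026457 = \left(1999466 + \sqrt{2277081 + 16}\right) - 3026457 = \left(1999466 + \sqrt{2277097}\right) - 3026457 = -1026991 + \sqrt{2277097}$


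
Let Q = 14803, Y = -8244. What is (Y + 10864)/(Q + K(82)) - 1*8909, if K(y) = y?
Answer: -26521569/2977 ≈ -8908.8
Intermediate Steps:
(Y + 10864)/(Q + K(82)) - 1*8909 = (-8244 + 10864)/(14803 + 82) - 1*8909 = 2620/14885 - 8909 = 2620*(1/14885) - 8909 = 524/2977 - 8909 = -26521569/2977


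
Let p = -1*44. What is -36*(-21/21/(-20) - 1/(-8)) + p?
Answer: -503/10 ≈ -50.300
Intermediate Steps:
p = -44
-36*(-21/21/(-20) - 1/(-8)) + p = -36*(-21/21/(-20) - 1/(-8)) - 44 = -36*(-21*1/21*(-1/20) - 1*(-1/8)) - 44 = -36*(-1*(-1/20) + 1/8) - 44 = -36*(1/20 + 1/8) - 44 = -36*7/40 - 44 = -63/10 - 44 = -503/10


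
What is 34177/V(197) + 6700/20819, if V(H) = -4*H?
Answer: -706251363/16405372 ≈ -43.050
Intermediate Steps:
34177/V(197) + 6700/20819 = 34177/((-4*197)) + 6700/20819 = 34177/(-788) + 6700*(1/20819) = 34177*(-1/788) + 6700/20819 = -34177/788 + 6700/20819 = -706251363/16405372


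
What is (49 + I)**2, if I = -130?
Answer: 6561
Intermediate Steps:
(49 + I)**2 = (49 - 130)**2 = (-81)**2 = 6561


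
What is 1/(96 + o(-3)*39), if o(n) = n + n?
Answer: -1/138 ≈ -0.0072464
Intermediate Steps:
o(n) = 2*n
1/(96 + o(-3)*39) = 1/(96 + (2*(-3))*39) = 1/(96 - 6*39) = 1/(96 - 234) = 1/(-138) = -1/138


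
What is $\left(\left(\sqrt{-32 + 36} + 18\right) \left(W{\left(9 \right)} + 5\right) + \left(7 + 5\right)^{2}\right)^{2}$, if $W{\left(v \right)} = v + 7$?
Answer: $318096$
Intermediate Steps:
$W{\left(v \right)} = 7 + v$
$\left(\left(\sqrt{-32 + 36} + 18\right) \left(W{\left(9 \right)} + 5\right) + \left(7 + 5\right)^{2}\right)^{2} = \left(\left(\sqrt{-32 + 36} + 18\right) \left(\left(7 + 9\right) + 5\right) + \left(7 + 5\right)^{2}\right)^{2} = \left(\left(\sqrt{4} + 18\right) \left(16 + 5\right) + 12^{2}\right)^{2} = \left(\left(2 + 18\right) 21 + 144\right)^{2} = \left(20 \cdot 21 + 144\right)^{2} = \left(420 + 144\right)^{2} = 564^{2} = 318096$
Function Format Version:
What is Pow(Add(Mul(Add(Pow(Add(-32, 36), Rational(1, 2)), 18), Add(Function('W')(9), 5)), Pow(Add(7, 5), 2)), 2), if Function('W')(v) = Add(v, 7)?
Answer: 318096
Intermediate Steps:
Function('W')(v) = Add(7, v)
Pow(Add(Mul(Add(Pow(Add(-32, 36), Rational(1, 2)), 18), Add(Function('W')(9), 5)), Pow(Add(7, 5), 2)), 2) = Pow(Add(Mul(Add(Pow(Add(-32, 36), Rational(1, 2)), 18), Add(Add(7, 9), 5)), Pow(Add(7, 5), 2)), 2) = Pow(Add(Mul(Add(Pow(4, Rational(1, 2)), 18), Add(16, 5)), Pow(12, 2)), 2) = Pow(Add(Mul(Add(2, 18), 21), 144), 2) = Pow(Add(Mul(20, 21), 144), 2) = Pow(Add(420, 144), 2) = Pow(564, 2) = 318096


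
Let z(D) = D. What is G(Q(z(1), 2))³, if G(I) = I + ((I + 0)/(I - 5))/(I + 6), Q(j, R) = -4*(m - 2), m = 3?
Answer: -39304/729 ≈ -53.915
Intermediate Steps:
Q(j, R) = -4 (Q(j, R) = -4*(3 - 2) = -4*1 = -4)
G(I) = I + I/((-5 + I)*(6 + I)) (G(I) = I + (I/(-5 + I))/(6 + I) = I + I/((-5 + I)*(6 + I)))
G(Q(z(1), 2))³ = (-4*(-29 - 4 + (-4)²)/(-30 - 4 + (-4)²))³ = (-4*(-29 - 4 + 16)/(-30 - 4 + 16))³ = (-4*(-17)/(-18))³ = (-4*(-1/18)*(-17))³ = (-34/9)³ = -39304/729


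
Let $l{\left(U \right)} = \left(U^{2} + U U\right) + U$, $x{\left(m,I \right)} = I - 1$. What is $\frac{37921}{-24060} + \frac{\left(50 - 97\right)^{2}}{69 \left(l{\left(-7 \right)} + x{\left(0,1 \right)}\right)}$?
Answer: $- \frac{61652473}{50357580} \approx -1.2243$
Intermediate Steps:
$x{\left(m,I \right)} = -1 + I$
$l{\left(U \right)} = U + 2 U^{2}$ ($l{\left(U \right)} = \left(U^{2} + U^{2}\right) + U = 2 U^{2} + U = U + 2 U^{2}$)
$\frac{37921}{-24060} + \frac{\left(50 - 97\right)^{2}}{69 \left(l{\left(-7 \right)} + x{\left(0,1 \right)}\right)} = \frac{37921}{-24060} + \frac{\left(50 - 97\right)^{2}}{69 \left(- 7 \left(1 + 2 \left(-7\right)\right) + \left(-1 + 1\right)\right)} = 37921 \left(- \frac{1}{24060}\right) + \frac{\left(-47\right)^{2}}{69 \left(- 7 \left(1 - 14\right) + 0\right)} = - \frac{37921}{24060} + \frac{2209}{69 \left(\left(-7\right) \left(-13\right) + 0\right)} = - \frac{37921}{24060} + \frac{2209}{69 \left(91 + 0\right)} = - \frac{37921}{24060} + \frac{2209}{69 \cdot 91} = - \frac{37921}{24060} + \frac{2209}{6279} = - \frac{61652473}{50357580}$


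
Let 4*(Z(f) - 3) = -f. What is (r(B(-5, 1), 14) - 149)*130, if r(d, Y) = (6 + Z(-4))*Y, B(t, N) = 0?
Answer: -1170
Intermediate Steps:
Z(f) = 3 - f/4 (Z(f) = 3 + (-f)/4 = 3 - f/4)
r(d, Y) = 10*Y (r(d, Y) = (6 + (3 - ¼*(-4)))*Y = (6 + (3 + 1))*Y = (6 + 4)*Y = 10*Y)
(r(B(-5, 1), 14) - 149)*130 = (10*14 - 149)*130 = (140 - 149)*130 = -9*130 = -1170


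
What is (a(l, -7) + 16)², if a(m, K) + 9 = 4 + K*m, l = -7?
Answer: 3600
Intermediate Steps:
a(m, K) = -5 + K*m (a(m, K) = -9 + (4 + K*m) = -5 + K*m)
(a(l, -7) + 16)² = ((-5 - 7*(-7)) + 16)² = ((-5 + 49) + 16)² = (44 + 16)² = 60² = 3600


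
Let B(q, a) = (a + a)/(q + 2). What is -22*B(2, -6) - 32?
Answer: 34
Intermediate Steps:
B(q, a) = 2*a/(2 + q) (B(q, a) = (2*a)/(2 + q) = 2*a/(2 + q))
-22*B(2, -6) - 32 = -44*(-6)/(2 + 2) - 32 = -44*(-6)/4 - 32 = -22*(-3) - 32 = 66 - 32 = 34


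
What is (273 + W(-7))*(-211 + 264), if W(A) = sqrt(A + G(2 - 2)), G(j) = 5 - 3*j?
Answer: 14469 + 53*I*sqrt(2) ≈ 14469.0 + 74.953*I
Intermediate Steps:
W(A) = sqrt(5 + A) (W(A) = sqrt(A + (5 - 3*(2 - 2))) = sqrt(A + (5 - 3*0)) = sqrt(A + (5 + 0)) = sqrt(A + 5) = sqrt(5 + A))
(273 + W(-7))*(-211 + 264) = (273 + sqrt(5 - 7))*(-211 + 264) = (273 + sqrt(-2))*53 = (273 + I*sqrt(2))*53 = 14469 + 53*I*sqrt(2)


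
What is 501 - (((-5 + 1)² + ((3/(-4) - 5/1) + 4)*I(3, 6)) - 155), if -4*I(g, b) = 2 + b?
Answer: 1273/2 ≈ 636.50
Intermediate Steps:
I(g, b) = -½ - b/4 (I(g, b) = -(2 + b)/4 = -½ - b/4)
501 - (((-5 + 1)² + ((3/(-4) - 5/1) + 4)*I(3, 6)) - 155) = 501 - (((-5 + 1)² + ((3/(-4) - 5/1) + 4)*(-½ - ¼*6)) - 155) = 501 - (((-4)² + ((3*(-¼) - 5*1) + 4)*(-½ - 3/2)) - 155) = 501 - ((16 + ((-¾ - 5) + 4)*(-2)) - 155) = 501 - ((16 + (-23/4 + 4)*(-2)) - 155) = 501 - ((16 - 7/4*(-2)) - 155) = 501 - ((16 + 7/2) - 155) = 501 - (39/2 - 155) = 501 - 1*(-271/2) = 501 + 271/2 = 1273/2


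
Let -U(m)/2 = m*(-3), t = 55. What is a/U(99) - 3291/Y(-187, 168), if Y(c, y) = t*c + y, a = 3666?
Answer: 6507296/1001583 ≈ 6.4970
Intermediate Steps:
U(m) = 6*m (U(m) = -2*m*(-3) = -(-6)*m = 6*m)
Y(c, y) = y + 55*c (Y(c, y) = 55*c + y = y + 55*c)
a/U(99) - 3291/Y(-187, 168) = 3666/((6*99)) - 3291/(168 + 55*(-187)) = 3666/594 - 3291/(168 - 10285) = 3666*(1/594) - 3291/(-10117) = 611/99 - 3291*(-1/10117) = 611/99 + 3291/10117 = 6507296/1001583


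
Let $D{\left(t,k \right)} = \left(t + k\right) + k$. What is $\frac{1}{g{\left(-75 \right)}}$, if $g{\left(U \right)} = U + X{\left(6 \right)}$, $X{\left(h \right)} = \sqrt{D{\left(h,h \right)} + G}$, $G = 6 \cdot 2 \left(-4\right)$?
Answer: $- \frac{5}{377} - \frac{i \sqrt{30}}{5655} \approx -0.013263 - 0.00096856 i$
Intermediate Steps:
$D{\left(t,k \right)} = t + 2 k$ ($D{\left(t,k \right)} = \left(k + t\right) + k = t + 2 k$)
$G = -48$ ($G = 12 \left(-4\right) = -48$)
$X{\left(h \right)} = \sqrt{-48 + 3 h}$ ($X{\left(h \right)} = \sqrt{\left(h + 2 h\right) - 48} = \sqrt{3 h - 48} = \sqrt{-48 + 3 h}$)
$g{\left(U \right)} = U + i \sqrt{30}$ ($g{\left(U \right)} = U + \sqrt{-48 + 3 \cdot 6} = U + \sqrt{-48 + 18} = U + \sqrt{-30} = U + i \sqrt{30}$)
$\frac{1}{g{\left(-75 \right)}} = \frac{1}{-75 + i \sqrt{30}}$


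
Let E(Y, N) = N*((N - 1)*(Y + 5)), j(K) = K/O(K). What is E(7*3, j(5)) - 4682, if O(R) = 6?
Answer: -84341/18 ≈ -4685.6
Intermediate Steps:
j(K) = K/6
E(Y, N) = N*(-1 + N)*(5 + Y) (E(Y, N) = N*((-1 + N)*(5 + Y)) = N*(-1 + N)*(5 + Y))
E(7*3, j(5)) - 4682 = ((⅙)*5)*(-5 - 7*3 + 5*((⅙)*5) + ((⅙)*5)*(7*3)) - 4682 = 5*(-5 - 1*21 + 5*(⅚) + (⅚)*21)/6 - 4682 = 5*(-5 - 21 + 25/6 + 35/2)/6 - 4682 = (⅚)*(-13/3) - 4682 = -65/18 - 4682 = -84341/18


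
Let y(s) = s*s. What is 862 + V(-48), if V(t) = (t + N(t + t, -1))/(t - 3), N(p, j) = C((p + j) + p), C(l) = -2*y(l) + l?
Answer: 39567/17 ≈ 2327.5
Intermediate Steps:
y(s) = s²
C(l) = l - 2*l² (C(l) = -2*l² + l = l - 2*l²)
N(p, j) = (j + 2*p)*(1 - 4*p - 2*j) (N(p, j) = ((p + j) + p)*(1 - 2*((p + j) + p)) = ((j + p) + p)*(1 - 2*((j + p) + p)) = (j + 2*p)*(1 - 2*(j + 2*p)) = (j + 2*p)*(1 + (-4*p - 2*j)) = (j + 2*p)*(1 - 4*p - 2*j))
V(t) = (-1 - 2*(-1 + 4*t)² + 5*t)/(-3 + t) (V(t) = (t + (-1 - 2*(-1 + 2*(t + t))² + 2*(t + t)))/(t - 3) = (t + (-1 - 2*(-1 + 2*(2*t))² + 2*(2*t)))/(-3 + t) = (t + (-1 - 2*(-1 + 4*t)² + 4*t))/(-3 + t) = (-1 - 2*(-1 + 4*t)² + 5*t)/(-3 + t))
862 + V(-48) = 862 + (-3 - 32*(-48)² + 21*(-48))/(-3 - 48) = 862 + (-3 - 32*2304 - 1008)/(-51) = 862 - (-3 - 73728 - 1008)/51 = 862 - 1/51*(-74739) = 862 + 24913/17 = 39567/17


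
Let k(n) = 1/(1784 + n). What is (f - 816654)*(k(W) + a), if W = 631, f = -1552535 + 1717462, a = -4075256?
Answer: 6414129795923753/2415 ≈ 2.6560e+12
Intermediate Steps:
f = 164927
(f - 816654)*(k(W) + a) = (164927 - 816654)*(1/(1784 + 631) - 4075256) = -651727*(1/2415 - 4075256) = -651727*(-9841743239/2415) = 6414129795923753/2415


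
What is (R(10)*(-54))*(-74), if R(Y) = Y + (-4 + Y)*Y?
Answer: 279720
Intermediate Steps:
R(Y) = Y + Y*(-4 + Y)
(R(10)*(-54))*(-74) = ((10*(-3 + 10))*(-54))*(-74) = ((10*7)*(-54))*(-74) = (70*(-54))*(-74) = -3780*(-74) = 279720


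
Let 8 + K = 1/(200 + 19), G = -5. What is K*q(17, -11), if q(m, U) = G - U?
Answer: -3502/73 ≈ -47.973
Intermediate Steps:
q(m, U) = -5 - U
K = -1751/219 (K = -8 + 1/(200 + 19) = -8 + 1/219 = -1751/219 ≈ -7.9954)
K*q(17, -11) = -1751*(-5 - 1*(-11))/219 = -1751*(-5 + 11)/219 = -1751/219*6 = -3502/73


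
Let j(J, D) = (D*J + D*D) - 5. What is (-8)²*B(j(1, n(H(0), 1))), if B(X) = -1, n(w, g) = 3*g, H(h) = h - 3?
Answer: -64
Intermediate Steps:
H(h) = -3 + h
j(J, D) = -5 + D² + D*J (j(J, D) = (D*J + D²) - 5 = (D² + D*J) - 5 = -5 + D² + D*J)
(-8)²*B(j(1, n(H(0), 1))) = (-8)²*(-1) = 64*(-1) = -64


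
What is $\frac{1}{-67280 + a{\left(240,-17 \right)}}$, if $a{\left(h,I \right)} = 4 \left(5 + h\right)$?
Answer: $- \frac{1}{66300} \approx -1.5083 \cdot 10^{-5}$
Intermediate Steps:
$a{\left(h,I \right)} = 20 + 4 h$
$\frac{1}{-67280 + a{\left(240,-17 \right)}} = \frac{1}{-67280 + \left(20 + 4 \cdot 240\right)} = \frac{1}{-67280 + \left(20 + 960\right)} = \frac{1}{-67280 + 980} = \frac{1}{-66300} = - \frac{1}{66300}$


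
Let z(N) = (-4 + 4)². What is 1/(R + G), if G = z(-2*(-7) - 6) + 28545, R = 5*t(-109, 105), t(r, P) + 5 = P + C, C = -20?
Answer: 1/28945 ≈ 3.4548e-5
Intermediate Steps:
t(r, P) = -25 + P (t(r, P) = -5 + (P - 20) = -5 + (-20 + P) = -25 + P)
z(N) = 0 (z(N) = 0² = 0)
R = 400 (R = 5*(-25 + 105) = 5*80 = 400)
G = 28545 (G = 0 + 28545 = 28545)
1/(R + G) = 1/(400 + 28545) = 1/28945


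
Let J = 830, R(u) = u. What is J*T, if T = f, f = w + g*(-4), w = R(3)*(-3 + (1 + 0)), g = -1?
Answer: -1660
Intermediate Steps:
w = -6 (w = 3*(-3 + (1 + 0)) = 3*(-3 + 1) = 3*(-2) = -6)
f = -2 (f = -6 - 1*(-4) = -6 + 4 = -2)
T = -2
J*T = 830*(-2) = -1660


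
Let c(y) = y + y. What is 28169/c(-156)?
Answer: -28169/312 ≈ -90.285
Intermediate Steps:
c(y) = 2*y
28169/c(-156) = 28169/((2*(-156))) = 28169/(-312) = 28169*(-1/312) = -28169/312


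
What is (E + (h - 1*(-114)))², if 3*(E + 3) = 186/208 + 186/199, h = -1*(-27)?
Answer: 8229238882225/428324416 ≈ 19213.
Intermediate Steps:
h = 27
E = -49471/20696 (E = -3 + (186/208 + 186/199)/3 = -3 + (186*(1/208) + 186*(1/199))/3 = -3 + (93/104 + 186/199)/3 = -3 + (⅓)*(37851/20696) = -3 + 12617/20696 = -49471/20696 ≈ -2.3904)
(E + (h - 1*(-114)))² = (-49471/20696 + (27 - 1*(-114)))² = (-49471/20696 + (27 + 114))² = (-49471/20696 + 141)² = (2868665/20696)² = 8229238882225/428324416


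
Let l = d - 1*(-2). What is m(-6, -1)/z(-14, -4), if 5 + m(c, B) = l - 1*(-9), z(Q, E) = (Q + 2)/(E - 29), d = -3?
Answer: 33/4 ≈ 8.2500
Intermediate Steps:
z(Q, E) = (2 + Q)/(-29 + E)
l = -1 (l = -3 - 1*(-2) = -3 + 2 = -1)
m(c, B) = 3 (m(c, B) = -5 + (-1 - 1*(-9)) = -5 + (-1 + 9) = -5 + 8 = 3)
m(-6, -1)/z(-14, -4) = 3/(((2 - 14)/(-29 - 4))) = 3/((-12/(-33))) = 3/((-1/33*(-12))) = 3/(4/11) = 3*(11/4) = 33/4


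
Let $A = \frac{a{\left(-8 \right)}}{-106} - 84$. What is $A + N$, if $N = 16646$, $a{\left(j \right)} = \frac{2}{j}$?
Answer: $\frac{7022289}{424} \approx 16562.0$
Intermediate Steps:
$A = - \frac{35615}{424}$ ($A = \frac{2 \frac{1}{-8}}{-106} - 84 = 2 \left(- \frac{1}{8}\right) \left(- \frac{1}{106}\right) - 84 = \left(- \frac{1}{4}\right) \left(- \frac{1}{106}\right) - 84 = \frac{1}{424} - 84 = - \frac{35615}{424} \approx -83.998$)
$A + N = - \frac{35615}{424} + 16646 = \frac{7022289}{424}$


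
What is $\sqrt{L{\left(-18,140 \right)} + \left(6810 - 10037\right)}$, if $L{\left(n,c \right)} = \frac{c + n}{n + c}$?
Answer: $i \sqrt{3226} \approx 56.798 i$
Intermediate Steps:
$L{\left(n,c \right)} = 1$ ($L{\left(n,c \right)} = \frac{c + n}{c + n} = 1$)
$\sqrt{L{\left(-18,140 \right)} + \left(6810 - 10037\right)} = \sqrt{1 + \left(6810 - 10037\right)} = \sqrt{1 - 3227} = \sqrt{-3226} = i \sqrt{3226}$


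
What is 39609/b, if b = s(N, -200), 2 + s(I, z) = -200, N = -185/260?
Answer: -39609/202 ≈ -196.08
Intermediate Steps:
N = -37/52 (N = -185*1/260 = -37/52 ≈ -0.71154)
s(I, z) = -202 (s(I, z) = -2 - 200 = -202)
b = -202
39609/b = 39609/(-202) = 39609*(-1/202) = -39609/202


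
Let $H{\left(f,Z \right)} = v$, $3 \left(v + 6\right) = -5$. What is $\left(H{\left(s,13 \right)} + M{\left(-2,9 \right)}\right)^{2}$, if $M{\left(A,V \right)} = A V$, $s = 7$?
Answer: $\frac{5929}{9} \approx 658.78$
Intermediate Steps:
$v = - \frac{23}{3}$ ($v = -6 + \frac{1}{3} \left(-5\right) = -6 - \frac{5}{3} = - \frac{23}{3} \approx -7.6667$)
$H{\left(f,Z \right)} = - \frac{23}{3}$
$\left(H{\left(s,13 \right)} + M{\left(-2,9 \right)}\right)^{2} = \left(- \frac{23}{3} - 18\right)^{2} = \left(- \frac{77}{3}\right)^{2} = \frac{5929}{9}$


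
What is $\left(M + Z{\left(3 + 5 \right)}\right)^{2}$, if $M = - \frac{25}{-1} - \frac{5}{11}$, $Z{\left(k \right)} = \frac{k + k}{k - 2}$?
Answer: $\frac{806404}{1089} \approx 740.5$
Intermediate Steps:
$Z{\left(k \right)} = \frac{2 k}{-2 + k}$
$M = \frac{270}{11}$ ($M = \left(-25\right) \left(-1\right) - \frac{5}{11} = 25 - \frac{5}{11} = \frac{270}{11} \approx 24.545$)
$\left(M + Z{\left(3 + 5 \right)}\right)^{2} = \left(\frac{270}{11} + \frac{2 \left(3 + 5\right)}{-2 + \left(3 + 5\right)}\right)^{2} = \left(\frac{270}{11} + 2 \cdot 8 \frac{1}{-2 + 8}\right)^{2} = \left(\frac{270}{11} + 2 \cdot 8 \cdot \frac{1}{6}\right)^{2} = \left(\frac{270}{11} + \frac{8}{3}\right)^{2} = \left(\frac{898}{33}\right)^{2} = \frac{806404}{1089}$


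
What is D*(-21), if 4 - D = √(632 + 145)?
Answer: -84 + 21*√777 ≈ 501.37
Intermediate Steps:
D = 4 - √777 (D = 4 - √(632 + 145) = 4 - √777 ≈ -23.875)
D*(-21) = (4 - √777)*(-21) = -84 + 21*√777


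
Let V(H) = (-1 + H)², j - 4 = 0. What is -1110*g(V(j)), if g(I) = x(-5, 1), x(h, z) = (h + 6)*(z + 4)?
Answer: -5550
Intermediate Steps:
j = 4 (j = 4 + 0 = 4)
x(h, z) = (4 + z)*(6 + h) (x(h, z) = (6 + h)*(4 + z) = (4 + z)*(6 + h))
g(I) = 5 (g(I) = 24 + 4*(-5) + 6*1 - 5*1 = 24 - 20 + 6 - 5 = 5)
-1110*g(V(j)) = -1110*5 = -5550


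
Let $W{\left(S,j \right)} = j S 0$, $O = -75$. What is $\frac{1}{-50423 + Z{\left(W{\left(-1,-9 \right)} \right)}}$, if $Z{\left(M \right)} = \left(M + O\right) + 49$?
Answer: $- \frac{1}{50449} \approx -1.9822 \cdot 10^{-5}$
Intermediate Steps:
$W{\left(S,j \right)} = 0$ ($W{\left(S,j \right)} = S j 0 = 0$)
$Z{\left(M \right)} = -26 + M$ ($Z{\left(M \right)} = \left(M - 75\right) + 49 = \left(-75 + M\right) + 49 = -26 + M$)
$\frac{1}{-50423 + Z{\left(W{\left(-1,-9 \right)} \right)}} = \frac{1}{-50423 + \left(-26 + 0\right)} = \frac{1}{-50423 - 26} = \frac{1}{-50449} = - \frac{1}{50449}$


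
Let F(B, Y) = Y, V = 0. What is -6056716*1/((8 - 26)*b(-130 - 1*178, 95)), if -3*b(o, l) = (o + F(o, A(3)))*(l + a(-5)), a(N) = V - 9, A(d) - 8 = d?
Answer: 1514179/38313 ≈ 39.521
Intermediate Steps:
A(d) = 8 + d
a(N) = -9 (a(N) = 0 - 9 = -9)
b(o, l) = -(-9 + l)*(11 + o)/3 (b(o, l) = -(o + (8 + 3))*(l - 9)/3 = -(o + 11)*(-9 + l)/3 = -(11 + o)*(-9 + l)/3 = -(-9 + l)*(11 + o)/3)
-6056716*1/((8 - 26)*b(-130 - 1*178, 95)) = -6056716*1/((8 - 26)*(33 + 3*(-130 - 1*178) - 11/3*95 - ⅓*95*(-130 - 1*178))) = -6056716*(-1/(18*(33 + 3*(-130 - 178) - 1045/3 - ⅓*95*(-130 - 178)))) = -6056716*(-1/(18*(33 + 3*(-308) - 1045/3 - ⅓*95*(-308)))) = -6056716*(-1/(18*(33 - 924 - 1045/3 + 29260/3))) = -6056716/(8514*(-18)) = -6056716/(-153252) = -6056716*(-1/153252) = 1514179/38313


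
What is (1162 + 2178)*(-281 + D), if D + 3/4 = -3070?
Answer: -11194845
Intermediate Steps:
D = -12283/4 (D = -¾ - 3070 = -12283/4 ≈ -3070.8)
(1162 + 2178)*(-281 + D) = (1162 + 2178)*(-281 - 12283/4) = 3340*(-13407/4) = -11194845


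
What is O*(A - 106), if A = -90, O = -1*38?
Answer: 7448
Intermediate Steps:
O = -38
O*(A - 106) = -38*(-90 - 106) = -38*(-196) = 7448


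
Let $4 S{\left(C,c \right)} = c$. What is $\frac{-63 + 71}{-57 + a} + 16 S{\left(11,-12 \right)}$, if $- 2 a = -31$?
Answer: $- \frac{4000}{83} \approx -48.193$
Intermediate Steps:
$a = \frac{31}{2}$ ($a = \left(- \frac{1}{2}\right) \left(-31\right) = \frac{31}{2} \approx 15.5$)
$S{\left(C,c \right)} = \frac{c}{4}$
$\frac{-63 + 71}{-57 + a} + 16 S{\left(11,-12 \right)} = \frac{-63 + 71}{-57 + \frac{31}{2}} + 16 \cdot \frac{1}{4} \left(-12\right) = \frac{8}{- \frac{83}{2}} + 16 \left(-3\right) = 8 \left(- \frac{2}{83}\right) - 48 = - \frac{16}{83} - 48 = - \frac{4000}{83}$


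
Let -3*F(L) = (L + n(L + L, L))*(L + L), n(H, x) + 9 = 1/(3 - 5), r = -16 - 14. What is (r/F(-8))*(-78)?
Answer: -351/14 ≈ -25.071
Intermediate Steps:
r = -30
n(H, x) = -19/2 (n(H, x) = -9 + 1/(3 - 5) = -9 + 1/(-2) = -9 - ½ = -19/2)
F(L) = -2*L*(-19/2 + L)/3 (F(L) = -(L - 19/2)*(L + L)/3 = -(-19/2 + L)*2*L/3 = -2*L*(-19/2 + L)/3)
(r/F(-8))*(-78) = -30*(-3/(8*(19 - 2*(-8))))*(-78) = -30*(-3/(8*(19 + 16)))*(-78) = -30/((⅓)*(-8)*35)*(-78) = -30/(-280/3)*(-78) = -30*(-3/280)*(-78) = (9/28)*(-78) = -351/14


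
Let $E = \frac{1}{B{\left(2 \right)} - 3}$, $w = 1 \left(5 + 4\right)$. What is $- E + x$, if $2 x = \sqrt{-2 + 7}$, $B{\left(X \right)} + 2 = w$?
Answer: $- \frac{1}{4} + \frac{\sqrt{5}}{2} \approx 0.86803$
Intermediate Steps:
$w = 9$ ($w = 1 \cdot 9 = 9$)
$B{\left(X \right)} = 7$ ($B{\left(X \right)} = -2 + 9 = 7$)
$x = \frac{\sqrt{5}}{2}$ ($x = \frac{\sqrt{-2 + 7}}{2} = \frac{\sqrt{5}}{2} \approx 1.118$)
$E = \frac{1}{4}$ ($E = \frac{1}{7 - 3} = \frac{1}{4} \approx 0.25$)
$- E + x = \left(-1\right) \frac{1}{4} + \frac{\sqrt{5}}{2} = - \frac{1}{4} + \frac{\sqrt{5}}{2}$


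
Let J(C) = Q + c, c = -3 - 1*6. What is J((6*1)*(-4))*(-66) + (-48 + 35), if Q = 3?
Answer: 383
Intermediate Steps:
c = -9 (c = -3 - 6 = -9)
J(C) = -6 (J(C) = 3 - 9 = -6)
J((6*1)*(-4))*(-66) + (-48 + 35) = -6*(-66) + (-48 + 35) = 396 - 13 = 383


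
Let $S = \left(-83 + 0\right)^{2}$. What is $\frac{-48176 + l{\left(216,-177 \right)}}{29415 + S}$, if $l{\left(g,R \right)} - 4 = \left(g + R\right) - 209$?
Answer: $- \frac{24171}{18152} \approx -1.3316$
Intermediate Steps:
$S = 6889$ ($S = \left(-83\right)^{2} = 6889$)
$l{\left(g,R \right)} = -205 + R + g$ ($l{\left(g,R \right)} = 4 - \left(209 - R - g\right) = 4 + \left(-209 + R + g\right) = -205 + R + g$)
$\frac{-48176 + l{\left(216,-177 \right)}}{29415 + S} = \frac{-48176 - 166}{29415 + 6889} = \frac{-48176 - 166}{36304} = \left(-48342\right) \frac{1}{36304} = - \frac{24171}{18152}$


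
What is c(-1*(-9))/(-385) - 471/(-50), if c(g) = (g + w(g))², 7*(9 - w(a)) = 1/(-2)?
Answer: 294011/34300 ≈ 8.5717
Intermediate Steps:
w(a) = 127/14 (w(a) = 9 - ⅐/(-2) = 9 - ⅐*(-½) = 9 + 1/14 = 127/14)
c(g) = (127/14 + g)² (c(g) = (g + 127/14)² = (127/14 + g)²)
c(-1*(-9))/(-385) - 471/(-50) = ((127 + 14*(-1*(-9)))²/196)/(-385) - 471/(-50) = ((127 + 14*9)²/196)*(-1/385) - 471*(-1/50) = ((127 + 126)²/196)*(-1/385) + 471/50 = ((1/196)*253²)*(-1/385) + 471/50 = ((1/196)*64009)*(-1/385) + 471/50 = (64009/196)*(-1/385) + 471/50 = -5819/6860 + 471/50 = 294011/34300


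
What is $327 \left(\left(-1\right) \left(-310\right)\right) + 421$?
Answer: $101791$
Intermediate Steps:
$327 \left(\left(-1\right) \left(-310\right)\right) + 421 = 327 \cdot 310 + 421 = 101370 + 421 = 101791$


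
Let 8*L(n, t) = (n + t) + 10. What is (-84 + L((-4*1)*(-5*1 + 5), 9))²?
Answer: 426409/64 ≈ 6662.6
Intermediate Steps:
L(n, t) = 5/4 + n/8 + t/8 (L(n, t) = ((n + t) + 10)/8 = (10 + n + t)/8 = 5/4 + n/8 + t/8)
(-84 + L((-4*1)*(-5*1 + 5), 9))² = (-84 + (5/4 + ((-4*1)*(-5*1 + 5))/8 + (⅛)*9))² = (-84 + (5/4 + (-4*(-5 + 5))/8 + 9/8))² = (-84 + (5/4 + (-4*0)/8 + 9/8))² = (-84 + (5/4 + (⅛)*0 + 9/8))² = (-84 + (5/4 + 0 + 9/8))² = (-84 + 19/8)² = (-653/8)² = 426409/64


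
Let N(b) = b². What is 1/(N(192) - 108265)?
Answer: -1/71401 ≈ -1.4005e-5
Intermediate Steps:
1/(N(192) - 108265) = 1/(192² - 108265) = 1/(36864 - 108265) = 1/(-71401) = -1/71401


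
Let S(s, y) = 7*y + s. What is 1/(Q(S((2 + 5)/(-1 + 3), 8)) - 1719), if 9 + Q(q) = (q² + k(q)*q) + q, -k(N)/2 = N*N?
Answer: -1/419418 ≈ -2.3843e-6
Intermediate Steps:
k(N) = -2*N² (k(N) = -2*N*N = -2*N²)
S(s, y) = s + 7*y
Q(q) = -9 + q + q² - 2*q³ (Q(q) = -9 + ((q² + (-2*q²)*q) + q) = -9 + ((q² - 2*q³) + q) = -9 + (q + q² - 2*q³) = -9 + q + q² - 2*q³)
1/(Q(S((2 + 5)/(-1 + 3), 8)) - 1719) = 1/((-9 + ((2 + 5)/(-1 + 3) + 7*8) + ((2 + 5)/(-1 + 3) + 7*8)² - 2*((2 + 5)/(-1 + 3) + 7*8)³) - 1719) = 1/((-9 + (7/2 + 56) + (7/2 + 56)² - 2*(7/2 + 56)³) - 1719) = 1/((-9 + 119/2 + (119/2)² - 2*(119/2)³) - 1719) = 1/((-9 + 119/2 + 14161/4 - 2*1685159/8) - 1719) = 1/((-9 + 119/2 + 14161/4 - 1685159/4) - 1719) = 1/(-417699 - 1719) = 1/(-419418) = -1/419418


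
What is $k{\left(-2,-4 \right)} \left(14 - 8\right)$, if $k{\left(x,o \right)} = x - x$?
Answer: $0$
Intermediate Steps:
$k{\left(x,o \right)} = 0$
$k{\left(-2,-4 \right)} \left(14 - 8\right) = 0 \left(14 - 8\right) = 0 \cdot 6 = 0$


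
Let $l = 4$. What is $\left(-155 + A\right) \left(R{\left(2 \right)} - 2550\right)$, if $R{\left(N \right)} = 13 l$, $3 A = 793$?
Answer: $- \frac{819344}{3} \approx -2.7311 \cdot 10^{5}$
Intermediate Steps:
$A = \frac{793}{3}$ ($A = \frac{1}{3} \cdot 793 = \frac{793}{3} \approx 264.33$)
$R{\left(N \right)} = 52$ ($R{\left(N \right)} = 13 \cdot 4 = 52$)
$\left(-155 + A\right) \left(R{\left(2 \right)} - 2550\right) = \left(-155 + \frac{793}{3}\right) \left(52 - 2550\right) = \frac{328}{3} \left(-2498\right) = - \frac{819344}{3}$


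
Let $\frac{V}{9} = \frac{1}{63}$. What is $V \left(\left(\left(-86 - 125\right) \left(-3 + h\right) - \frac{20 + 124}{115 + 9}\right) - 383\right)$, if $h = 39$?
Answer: $- \frac{247385}{217} \approx -1140.0$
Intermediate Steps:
$V = \frac{1}{7}$ ($V = \frac{9}{63} = 9 \cdot \frac{1}{63} = \frac{1}{7} \approx 0.14286$)
$V \left(\left(\left(-86 - 125\right) \left(-3 + h\right) - \frac{20 + 124}{115 + 9}\right) - 383\right) = \frac{\left(\left(-86 - 125\right) \left(-3 + 39\right) - \frac{20 + 124}{115 + 9}\right) - 383}{7} = \frac{\left(\left(-211\right) 36 - \frac{144}{124}\right) - 383}{7} = \frac{\left(-7596 - 144 \cdot \frac{1}{124}\right) - 383}{7} = \frac{\left(-7596 - \frac{36}{31}\right) - 383}{7} = \frac{- \frac{235512}{31} - 383}{7} = \frac{1}{7} \left(- \frac{247385}{31}\right) = - \frac{247385}{217}$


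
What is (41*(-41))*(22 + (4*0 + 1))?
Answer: -38663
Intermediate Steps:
(41*(-41))*(22 + (4*0 + 1)) = -1681*(22 + (0 + 1)) = -1681*(22 + 1) = -1681*23 = -38663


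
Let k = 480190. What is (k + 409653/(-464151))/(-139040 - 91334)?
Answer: -74293419679/35642774158 ≈ -2.0844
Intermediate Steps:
(k + 409653/(-464151))/(-139040 - 91334) = (480190 + 409653/(-464151))/(-139040 - 91334) = (480190 + 409653*(-1/464151))/(-230374) = (480190 - 136551/154717)*(-1/230374) = (74293419679/154717)*(-1/230374) = -74293419679/35642774158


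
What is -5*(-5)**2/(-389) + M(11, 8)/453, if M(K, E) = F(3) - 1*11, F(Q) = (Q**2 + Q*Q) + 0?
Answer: 59348/176217 ≈ 0.33679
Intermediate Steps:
F(Q) = 2*Q**2 (F(Q) = (Q**2 + Q**2) + 0 = 2*Q**2 + 0 = 2*Q**2)
M(K, E) = 7 (M(K, E) = 2*3**2 - 1*11 = 2*9 - 11 = 18 - 11 = 7)
-5*(-5)**2/(-389) + M(11, 8)/453 = -5*(-5)**2/(-389) + 7/453 = -5*25*(-1/389) + 7*(1/453) = -125*(-1/389) + 7/453 = 125/389 + 7/453 = 59348/176217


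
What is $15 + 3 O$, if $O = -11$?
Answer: $-18$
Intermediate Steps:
$15 + 3 O = 15 + 3 \left(-11\right) = 15 - 33 = -18$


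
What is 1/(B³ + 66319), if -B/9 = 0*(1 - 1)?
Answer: 1/66319 ≈ 1.5079e-5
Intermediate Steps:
B = 0 (B = -0*(1 - 1) = -0*0 = -9*0 = 0)
1/(B³ + 66319) = 1/(0³ + 66319) = 1/(0 + 66319) = 1/66319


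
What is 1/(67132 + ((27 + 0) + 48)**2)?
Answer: 1/72757 ≈ 1.3744e-5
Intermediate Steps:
1/(67132 + ((27 + 0) + 48)**2) = 1/(67132 + (27 + 48)**2) = 1/(67132 + 75**2) = 1/(67132 + 5625) = 1/72757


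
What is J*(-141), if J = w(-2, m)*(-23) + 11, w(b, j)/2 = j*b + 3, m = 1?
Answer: 4935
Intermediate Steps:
w(b, j) = 6 + 2*b*j (w(b, j) = 2*(j*b + 3) = 2*(b*j + 3) = 2*(3 + b*j) = 6 + 2*b*j)
J = -35 (J = (6 + 2*(-2)*1)*(-23) + 11 = (6 - 4)*(-23) + 11 = 2*(-23) + 11 = -46 + 11 = -35)
J*(-141) = -35*(-141) = 4935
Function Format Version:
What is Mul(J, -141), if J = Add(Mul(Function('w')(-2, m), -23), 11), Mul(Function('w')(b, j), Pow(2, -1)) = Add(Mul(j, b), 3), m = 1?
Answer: 4935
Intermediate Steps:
Function('w')(b, j) = Add(6, Mul(2, b, j)) (Function('w')(b, j) = Mul(2, Add(Mul(j, b), 3)) = Mul(2, Add(Mul(b, j), 3)) = Mul(2, Add(3, Mul(b, j))) = Add(6, Mul(2, b, j)))
J = -35 (J = Add(Mul(Add(6, Mul(2, -2, 1)), -23), 11) = Add(Mul(Add(6, -4), -23), 11) = Add(Mul(2, -23), 11) = Add(-46, 11) = -35)
Mul(J, -141) = Mul(-35, -141) = 4935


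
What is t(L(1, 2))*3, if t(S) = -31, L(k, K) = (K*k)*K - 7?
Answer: -93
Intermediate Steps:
L(k, K) = -7 + k*K² (L(k, K) = k*K² - 7 = -7 + k*K²)
t(L(1, 2))*3 = -31*3 = -93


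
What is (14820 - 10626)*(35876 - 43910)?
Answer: -33694596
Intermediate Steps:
(14820 - 10626)*(35876 - 43910) = 4194*(-8034) = -33694596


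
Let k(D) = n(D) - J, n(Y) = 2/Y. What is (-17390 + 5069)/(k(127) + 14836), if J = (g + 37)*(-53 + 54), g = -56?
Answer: -1564767/1886587 ≈ -0.82942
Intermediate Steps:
J = -19 (J = (-56 + 37)*(-53 + 54) = -19*1 = -19)
k(D) = 19 + 2/D (k(D) = 2/D - 1*(-19) = 2/D + 19 = 19 + 2/D)
(-17390 + 5069)/(k(127) + 14836) = (-17390 + 5069)/((19 + 2/127) + 14836) = -12321/((19 + 2*(1/127)) + 14836) = -12321/((19 + 2/127) + 14836) = -12321/(2415/127 + 14836) = -12321/1886587/127 = -12321*127/1886587 = -1564767/1886587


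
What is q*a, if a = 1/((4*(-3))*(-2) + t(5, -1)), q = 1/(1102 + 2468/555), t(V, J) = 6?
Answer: 37/1228156 ≈ 3.0126e-5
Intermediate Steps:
q = 555/614078 (q = 1/(1102 + 2468*(1/555)) = 1/(1102 + 2468/555) = 1/(614078/555) = 555/614078 ≈ 0.00090379)
a = 1/30 (a = 1/((4*(-3))*(-2) + 6) = 1/(-12*(-2) + 6) = 1/(24 + 6) = 1/30 ≈ 0.033333)
q*a = (555/614078)*(1/30) = 37/1228156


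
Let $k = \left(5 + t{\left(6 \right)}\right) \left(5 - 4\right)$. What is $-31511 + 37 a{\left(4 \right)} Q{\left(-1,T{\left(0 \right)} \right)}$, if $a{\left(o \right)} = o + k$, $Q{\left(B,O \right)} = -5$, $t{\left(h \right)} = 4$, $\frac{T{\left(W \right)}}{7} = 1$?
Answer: $-33916$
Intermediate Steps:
$T{\left(W \right)} = 7$ ($T{\left(W \right)} = 7 \cdot 1 = 7$)
$k = 9$ ($k = \left(5 + 4\right) \left(5 - 4\right) = 9 \cdot 1 = 9$)
$a{\left(o \right)} = 9 + o$ ($a{\left(o \right)} = o + 9 = 9 + o$)
$-31511 + 37 a{\left(4 \right)} Q{\left(-1,T{\left(0 \right)} \right)} = -31511 + 37 \left(9 + 4\right) \left(-5\right) = -31511 + 37 \cdot 13 \left(-5\right) = -31511 + 481 \left(-5\right) = -31511 - 2405 = -33916$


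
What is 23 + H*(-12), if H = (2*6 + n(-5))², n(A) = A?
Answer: -565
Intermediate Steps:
H = 49 (H = (2*6 - 5)² = (12 - 5)² = 7² = 49)
23 + H*(-12) = 23 + 49*(-12) = 23 - 588 = -565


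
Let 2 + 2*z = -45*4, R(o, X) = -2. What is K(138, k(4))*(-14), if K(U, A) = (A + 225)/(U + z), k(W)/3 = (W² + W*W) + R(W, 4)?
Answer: -4410/47 ≈ -93.830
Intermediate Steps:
z = -91 (z = -1 + (-45*4)/2 = -1 + (½)*(-180) = -1 - 90 = -91)
k(W) = -6 + 6*W² (k(W) = 3*((W² + W*W) - 2) = 3*((W² + W²) - 2) = 3*(2*W² - 2) = 3*(-2 + 2*W²) = -6 + 6*W²)
K(U, A) = (225 + A)/(-91 + U) (K(U, A) = (A + 225)/(U - 91) = (225 + A)/(-91 + U))
K(138, k(4))*(-14) = ((225 + (-6 + 6*4²))/(-91 + 138))*(-14) = ((225 + (-6 + 6*16))/47)*(-14) = ((225 + (-6 + 96))/47)*(-14) = ((225 + 90)/47)*(-14) = ((1/47)*315)*(-14) = (315/47)*(-14) = -4410/47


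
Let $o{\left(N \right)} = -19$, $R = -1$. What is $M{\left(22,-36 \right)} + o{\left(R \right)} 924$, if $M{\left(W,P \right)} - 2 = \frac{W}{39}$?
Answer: $- \frac{684584}{39} \approx -17553.0$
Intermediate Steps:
$M{\left(W,P \right)} = 2 + \frac{W}{39}$
$M{\left(22,-36 \right)} + o{\left(R \right)} 924 = \left(2 + \frac{1}{39} \cdot 22\right) - 17556 = \left(2 + \frac{22}{39}\right) - 17556 = \frac{100}{39} - 17556 = - \frac{684584}{39}$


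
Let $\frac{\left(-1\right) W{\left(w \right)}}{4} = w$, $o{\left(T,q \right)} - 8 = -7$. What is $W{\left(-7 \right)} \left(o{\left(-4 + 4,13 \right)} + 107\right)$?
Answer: $3024$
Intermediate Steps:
$o{\left(T,q \right)} = 1$ ($o{\left(T,q \right)} = 8 - 7 = 1$)
$W{\left(w \right)} = - 4 w$
$W{\left(-7 \right)} \left(o{\left(-4 + 4,13 \right)} + 107\right) = \left(-4\right) \left(-7\right) \left(1 + 107\right) = 28 \cdot 108 = 3024$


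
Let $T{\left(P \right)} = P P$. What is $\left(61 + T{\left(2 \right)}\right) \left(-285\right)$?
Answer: $-18525$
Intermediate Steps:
$T{\left(P \right)} = P^{2}$
$\left(61 + T{\left(2 \right)}\right) \left(-285\right) = \left(61 + 2^{2}\right) \left(-285\right) = \left(61 + 4\right) \left(-285\right) = 65 \left(-285\right) = -18525$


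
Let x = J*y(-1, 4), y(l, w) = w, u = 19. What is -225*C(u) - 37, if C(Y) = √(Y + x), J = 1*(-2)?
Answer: -37 - 225*√11 ≈ -783.24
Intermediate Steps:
J = -2
x = -8 (x = -2*4 = -8)
C(Y) = √(-8 + Y) (C(Y) = √(Y - 8) = √(-8 + Y))
-225*C(u) - 37 = -225*√(-8 + 19) - 37 = -225*√11 - 37 = -37 - 225*√11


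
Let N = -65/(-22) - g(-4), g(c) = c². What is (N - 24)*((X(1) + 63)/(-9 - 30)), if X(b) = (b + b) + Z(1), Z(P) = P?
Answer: 815/13 ≈ 62.692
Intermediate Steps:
N = -287/22 (N = -65/(-22) - 1*(-4)² = -65*(-1/22) - 1*16 = 65/22 - 16 = -287/22 ≈ -13.045)
X(b) = 1 + 2*b (X(b) = (b + b) + 1 = 2*b + 1 = 1 + 2*b)
(N - 24)*((X(1) + 63)/(-9 - 30)) = (-287/22 - 24)*(((1 + 2*1) + 63)/(-9 - 30)) = -815*((1 + 2) + 63)/(22*(-39)) = -815*(3 + 63)*(-1)/(22*39) = -2445*(-1)/39 = -815/22*(-22/13) = 815/13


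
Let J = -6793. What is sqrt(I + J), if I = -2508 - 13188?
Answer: I*sqrt(22489) ≈ 149.96*I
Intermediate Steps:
I = -15696
sqrt(I + J) = sqrt(-15696 - 6793) = sqrt(-22489) = I*sqrt(22489)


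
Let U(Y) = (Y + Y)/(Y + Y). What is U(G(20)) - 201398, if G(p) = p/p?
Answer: -201397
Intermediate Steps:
G(p) = 1
U(Y) = 1 (U(Y) = (2*Y)/((2*Y)) = (2*Y)*(1/(2*Y)) = 1)
U(G(20)) - 201398 = 1 - 201398 = -201397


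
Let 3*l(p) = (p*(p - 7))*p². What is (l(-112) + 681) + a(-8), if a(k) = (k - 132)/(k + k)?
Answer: 668754005/12 ≈ 5.5729e+7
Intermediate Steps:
l(p) = p³*(-7 + p)/3 (l(p) = ((p*(p - 7))*p²)/3 = ((p*(-7 + p))*p²)/3 = (p³*(-7 + p))/3 = p³*(-7 + p)/3)
a(k) = (-132 + k)/(2*k) (a(k) = (-132 + k)/((2*k)) = (-132 + k)*(1/(2*k)) = (-132 + k)/(2*k))
(l(-112) + 681) + a(-8) = ((⅓)*(-112)³*(-7 - 112) + 681) + (½)*(-132 - 8)/(-8) = ((⅓)*(-1404928)*(-119) + 681) + (½)*(-⅛)*(-140) = (167186432/3 + 681) + 35/4 = 167188475/3 + 35/4 = 668754005/12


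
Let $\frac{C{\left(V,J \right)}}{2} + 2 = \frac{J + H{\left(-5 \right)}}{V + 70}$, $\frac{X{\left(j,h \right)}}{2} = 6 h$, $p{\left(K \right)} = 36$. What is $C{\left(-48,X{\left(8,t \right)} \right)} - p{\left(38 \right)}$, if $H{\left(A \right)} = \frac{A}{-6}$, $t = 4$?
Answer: $- \frac{2347}{66} \approx -35.561$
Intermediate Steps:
$X{\left(j,h \right)} = 12 h$ ($X{\left(j,h \right)} = 2 \cdot 6 h = 12 h$)
$H{\left(A \right)} = - \frac{A}{6}$ ($H{\left(A \right)} = A \left(- \frac{1}{6}\right) = - \frac{A}{6}$)
$C{\left(V,J \right)} = -4 + \frac{2 \left(\frac{5}{6} + J\right)}{70 + V}$ ($C{\left(V,J \right)} = -4 + 2 \frac{J - - \frac{5}{6}}{V + 70} = -4 + 2 \frac{J + \frac{5}{6}}{70 + V} = -4 + 2 \frac{\frac{5}{6} + J}{70 + V} = -4 + \frac{2 \left(\frac{5}{6} + J\right)}{70 + V}$)
$C{\left(-48,X{\left(8,t \right)} \right)} - p{\left(38 \right)} = \frac{-835 - -576 + 6 \cdot 12 \cdot 4}{3 \left(70 - 48\right)} - 36 = \frac{-835 + 576 + 6 \cdot 48}{3 \cdot 22} - 36 = \frac{1}{3} \cdot \frac{1}{22} \left(-835 + 576 + 288\right) - 36 = \frac{1}{3} \cdot \frac{1}{22} \cdot 29 - 36 = \frac{29}{66} - 36 = - \frac{2347}{66}$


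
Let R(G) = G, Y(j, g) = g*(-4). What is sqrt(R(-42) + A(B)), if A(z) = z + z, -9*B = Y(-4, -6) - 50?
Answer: I*sqrt(326)/3 ≈ 6.0185*I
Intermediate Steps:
Y(j, g) = -4*g
B = 26/9 (B = -(-4*(-6) - 50)/9 = -(24 - 50)/9 = -1/9*(-26) = 26/9 ≈ 2.8889)
A(z) = 2*z
sqrt(R(-42) + A(B)) = sqrt(-42 + 2*(26/9)) = sqrt(-42 + 52/9) = sqrt(-326/9) = I*sqrt(326)/3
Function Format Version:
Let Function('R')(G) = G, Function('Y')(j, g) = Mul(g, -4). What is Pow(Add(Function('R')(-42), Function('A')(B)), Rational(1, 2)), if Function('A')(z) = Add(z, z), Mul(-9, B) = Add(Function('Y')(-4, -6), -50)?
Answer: Mul(Rational(1, 3), I, Pow(326, Rational(1, 2))) ≈ Mul(6.0185, I)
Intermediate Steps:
Function('Y')(j, g) = Mul(-4, g)
B = Rational(26, 9) (B = Mul(Rational(-1, 9), Add(Mul(-4, -6), -50)) = Mul(Rational(-1, 9), Add(24, -50)) = Mul(Rational(-1, 9), -26) = Rational(26, 9) ≈ 2.8889)
Function('A')(z) = Mul(2, z)
Pow(Add(Function('R')(-42), Function('A')(B)), Rational(1, 2)) = Pow(Add(-42, Mul(2, Rational(26, 9))), Rational(1, 2)) = Pow(Add(-42, Rational(52, 9)), Rational(1, 2)) = Pow(Rational(-326, 9), Rational(1, 2)) = Mul(Rational(1, 3), I, Pow(326, Rational(1, 2)))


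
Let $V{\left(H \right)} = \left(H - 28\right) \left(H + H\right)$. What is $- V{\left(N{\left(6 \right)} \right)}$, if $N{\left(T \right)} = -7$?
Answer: $-490$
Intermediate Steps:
$V{\left(H \right)} = 2 H \left(-28 + H\right)$ ($V{\left(H \right)} = \left(-28 + H\right) 2 H = 2 H \left(-28 + H\right)$)
$- V{\left(N{\left(6 \right)} \right)} = - 2 \left(-7\right) \left(-28 - 7\right) = - 2 \left(-7\right) \left(-35\right) = \left(-1\right) 490 = -490$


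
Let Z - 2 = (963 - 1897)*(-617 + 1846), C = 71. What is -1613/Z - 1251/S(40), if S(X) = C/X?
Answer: -57440000837/81499764 ≈ -704.79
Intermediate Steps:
Z = -1147884 (Z = 2 + (963 - 1897)*(-617 + 1846) = 2 - 934*1229 = 2 - 1147886 = -1147884)
S(X) = 71/X
-1613/Z - 1251/S(40) = -1613/(-1147884) - 1251/(71/40) = -1613*(-1/1147884) - 1251/(71*(1/40)) = 1613/1147884 - 1251/71/40 = 1613/1147884 - 1251*40/71 = 1613/1147884 - 50040/71 = -57440000837/81499764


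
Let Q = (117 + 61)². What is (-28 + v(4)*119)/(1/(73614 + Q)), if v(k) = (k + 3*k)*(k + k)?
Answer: 1600950792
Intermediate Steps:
Q = 31684 (Q = 178² = 31684)
v(k) = 8*k² (v(k) = (4*k)*(2*k) = 8*k²)
(-28 + v(4)*119)/(1/(73614 + Q)) = (-28 + (8*4²)*119)/(1/(73614 + 31684)) = (-28 + (8*16)*119)/(1/105298) = (-28 + 128*119)/(1/105298) = (-28 + 15232)*105298 = 15204*105298 = 1600950792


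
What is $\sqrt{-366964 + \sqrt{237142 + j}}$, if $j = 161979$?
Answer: $\sqrt{-366964 + \sqrt{399121}} \approx 605.25 i$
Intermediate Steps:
$\sqrt{-366964 + \sqrt{237142 + j}} = \sqrt{-366964 + \sqrt{237142 + 161979}} = \sqrt{-366964 + \sqrt{399121}}$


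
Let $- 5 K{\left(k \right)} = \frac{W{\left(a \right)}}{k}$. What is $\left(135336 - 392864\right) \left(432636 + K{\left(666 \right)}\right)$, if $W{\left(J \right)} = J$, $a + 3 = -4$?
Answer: $- \frac{185507447441668}{1665} \approx -1.1142 \cdot 10^{11}$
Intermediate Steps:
$a = -7$ ($a = -3 - 4 = -7$)
$K{\left(k \right)} = \frac{7}{5 k}$ ($K{\left(k \right)} = - \frac{\left(-7\right) \frac{1}{k}}{5} = \frac{7}{5 k}$)
$\left(135336 - 392864\right) \left(432636 + K{\left(666 \right)}\right) = \left(135336 - 392864\right) \left(432636 + \frac{7}{5 \cdot 666}\right) = - 257528 \left(432636 + \frac{7}{5} \cdot \frac{1}{666}\right) = - 257528 \left(432636 + \frac{7}{3330}\right) = \left(-257528\right) \frac{1440677887}{3330} = - \frac{185507447441668}{1665}$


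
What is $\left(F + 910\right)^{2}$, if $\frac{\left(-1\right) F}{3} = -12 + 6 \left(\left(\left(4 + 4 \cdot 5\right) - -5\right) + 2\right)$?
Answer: $150544$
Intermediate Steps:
$F = -522$ ($F = - 3 \left(-12 + 6 \left(\left(\left(4 + 4 \cdot 5\right) - -5\right) + 2\right)\right) = - 3 \left(-12 + 6 \left(\left(\left(4 + 20\right) + 5\right) + 2\right)\right) = - 3 \left(-12 + 6 \left(\left(24 + 5\right) + 2\right)\right) = - 3 \left(-12 + 6 \left(29 + 2\right)\right) = - 3 \left(-12 + 6 \cdot 31\right) = - 3 \left(-12 + 186\right) = \left(-3\right) 174 = -522$)
$\left(F + 910\right)^{2} = \left(-522 + 910\right)^{2} = 388^{2} = 150544$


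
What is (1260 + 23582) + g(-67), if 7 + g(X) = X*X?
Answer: 29324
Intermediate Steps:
g(X) = -7 + X² (g(X) = -7 + X*X = -7 + X²)
(1260 + 23582) + g(-67) = (1260 + 23582) + (-7 + (-67)²) = 24842 + (-7 + 4489) = 24842 + 4482 = 29324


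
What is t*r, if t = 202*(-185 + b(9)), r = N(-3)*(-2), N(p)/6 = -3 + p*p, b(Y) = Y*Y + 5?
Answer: 1439856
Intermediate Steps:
b(Y) = 5 + Y**2 (b(Y) = Y**2 + 5 = 5 + Y**2)
N(p) = -18 + 6*p**2 (N(p) = 6*(-3 + p*p) = 6*(-3 + p**2) = -18 + 6*p**2)
r = -72 (r = (-18 + 6*(-3)**2)*(-2) = (-18 + 6*9)*(-2) = (-18 + 54)*(-2) = 36*(-2) = -72)
t = -19998 (t = 202*(-185 + (5 + 9**2)) = 202*(-185 + (5 + 81)) = 202*(-185 + 86) = 202*(-99) = -19998)
t*r = -19998*(-72) = 1439856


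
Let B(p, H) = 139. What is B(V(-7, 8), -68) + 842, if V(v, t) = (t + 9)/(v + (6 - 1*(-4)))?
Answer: 981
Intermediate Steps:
V(v, t) = (9 + t)/(10 + v) (V(v, t) = (9 + t)/(v + (6 + 4)) = (9 + t)/(v + 10) = (9 + t)/(10 + v))
B(V(-7, 8), -68) + 842 = 139 + 842 = 981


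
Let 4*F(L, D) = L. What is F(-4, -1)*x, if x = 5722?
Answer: -5722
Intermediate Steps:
F(L, D) = L/4
F(-4, -1)*x = ((1/4)*(-4))*5722 = -1*5722 = -5722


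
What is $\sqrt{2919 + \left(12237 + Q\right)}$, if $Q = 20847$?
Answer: $\sqrt{36003} \approx 189.74$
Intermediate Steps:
$\sqrt{2919 + \left(12237 + Q\right)} = \sqrt{2919 + \left(12237 + 20847\right)} = \sqrt{2919 + 33084} = \sqrt{36003}$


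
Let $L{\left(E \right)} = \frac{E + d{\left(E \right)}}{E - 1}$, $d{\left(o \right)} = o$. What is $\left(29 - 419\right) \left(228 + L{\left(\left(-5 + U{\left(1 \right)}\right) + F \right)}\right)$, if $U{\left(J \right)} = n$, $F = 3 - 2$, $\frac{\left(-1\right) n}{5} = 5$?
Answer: $-89674$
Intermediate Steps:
$n = -25$ ($n = \left(-5\right) 5 = -25$)
$F = 1$ ($F = 3 - 2 = 1$)
$U{\left(J \right)} = -25$
$L{\left(E \right)} = \frac{2 E}{-1 + E}$ ($L{\left(E \right)} = \frac{E + E}{E - 1} = \frac{2 E}{-1 + E}$)
$\left(29 - 419\right) \left(228 + L{\left(\left(-5 + U{\left(1 \right)}\right) + F \right)}\right) = \left(29 - 419\right) \left(228 + \frac{2 \left(\left(-5 - 25\right) + 1\right)}{-1 + \left(\left(-5 - 25\right) + 1\right)}\right) = - 390 \left(228 + \frac{2 \left(-30 + 1\right)}{-1 + \left(-30 + 1\right)}\right) = - 390 \left(228 + 2 \left(-29\right) \frac{1}{-1 - 29}\right) = - 390 \left(228 + 2 \left(-29\right) \frac{1}{-30}\right) = - 390 \left(228 + 2 \left(-29\right) \left(- \frac{1}{30}\right)\right) = - 390 \left(228 + \frac{29}{15}\right) = \left(-390\right) \frac{3449}{15} = -89674$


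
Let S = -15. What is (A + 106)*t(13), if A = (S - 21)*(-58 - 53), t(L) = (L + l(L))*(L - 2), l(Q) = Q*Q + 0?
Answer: 8212204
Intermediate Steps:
l(Q) = Q**2 (l(Q) = Q**2 + 0 = Q**2)
t(L) = (-2 + L)*(L + L**2) (t(L) = (L + L**2)*(L - 2) = (L + L**2)*(-2 + L) = (-2 + L)*(L + L**2))
A = 3996 (A = (-15 - 21)*(-58 - 53) = -36*(-111) = 3996)
(A + 106)*t(13) = (3996 + 106)*(13*(-2 + 13**2 - 1*13)) = 4102*(13*(-2 + 169 - 13)) = 4102*(13*154) = 4102*2002 = 8212204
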